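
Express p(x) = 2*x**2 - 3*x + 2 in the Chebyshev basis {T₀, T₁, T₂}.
(3)T₀ + (-3)T₁ + T₂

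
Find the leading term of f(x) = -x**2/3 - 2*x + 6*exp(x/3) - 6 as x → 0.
x**3/27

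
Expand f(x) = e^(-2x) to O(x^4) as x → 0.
1 - 2*x + 2*x**2 - 4*x**3/3 + O(x**4)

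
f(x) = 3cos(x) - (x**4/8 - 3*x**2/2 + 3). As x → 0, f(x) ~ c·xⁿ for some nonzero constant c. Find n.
6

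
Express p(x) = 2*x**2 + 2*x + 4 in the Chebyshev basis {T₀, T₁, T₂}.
(5)T₀ + (2)T₁ + T₂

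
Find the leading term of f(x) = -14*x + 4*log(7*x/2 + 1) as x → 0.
-49*x**2/2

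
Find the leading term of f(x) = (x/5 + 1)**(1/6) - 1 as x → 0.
x/30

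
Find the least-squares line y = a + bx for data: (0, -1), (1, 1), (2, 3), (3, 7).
a = -7/5, b = 13/5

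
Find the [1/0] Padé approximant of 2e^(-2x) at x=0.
2 - 4*x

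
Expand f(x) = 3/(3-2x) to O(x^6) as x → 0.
1 + 2*x/3 + 4*x**2/9 + 8*x**3/27 + 16*x**4/81 + 32*x**5/243 + O(x**6)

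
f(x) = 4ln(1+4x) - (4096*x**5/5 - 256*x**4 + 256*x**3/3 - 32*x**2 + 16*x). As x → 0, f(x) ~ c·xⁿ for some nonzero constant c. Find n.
6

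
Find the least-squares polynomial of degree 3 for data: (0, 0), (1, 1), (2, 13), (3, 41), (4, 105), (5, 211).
-19/126 + (1273/756)x + (-116/63)x² + (215/108)x³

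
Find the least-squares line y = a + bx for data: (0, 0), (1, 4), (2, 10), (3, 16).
a = -3/5, b = 27/5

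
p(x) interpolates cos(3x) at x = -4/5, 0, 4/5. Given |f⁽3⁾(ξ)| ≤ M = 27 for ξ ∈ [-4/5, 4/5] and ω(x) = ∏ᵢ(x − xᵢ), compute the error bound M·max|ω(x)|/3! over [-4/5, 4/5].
64*sqrt(3)/125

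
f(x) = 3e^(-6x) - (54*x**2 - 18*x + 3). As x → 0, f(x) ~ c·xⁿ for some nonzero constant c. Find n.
3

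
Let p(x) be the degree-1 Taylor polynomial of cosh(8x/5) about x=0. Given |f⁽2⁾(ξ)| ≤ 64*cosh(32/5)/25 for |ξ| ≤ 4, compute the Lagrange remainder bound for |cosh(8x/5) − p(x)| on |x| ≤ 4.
512*cosh(32/5)/25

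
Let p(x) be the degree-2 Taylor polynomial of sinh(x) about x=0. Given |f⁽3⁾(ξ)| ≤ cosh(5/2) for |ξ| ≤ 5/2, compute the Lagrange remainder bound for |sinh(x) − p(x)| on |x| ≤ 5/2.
125*cosh(5/2)/48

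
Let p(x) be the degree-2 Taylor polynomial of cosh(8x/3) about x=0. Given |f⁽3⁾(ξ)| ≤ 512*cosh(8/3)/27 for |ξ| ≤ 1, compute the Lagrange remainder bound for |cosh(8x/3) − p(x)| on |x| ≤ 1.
256*cosh(8/3)/81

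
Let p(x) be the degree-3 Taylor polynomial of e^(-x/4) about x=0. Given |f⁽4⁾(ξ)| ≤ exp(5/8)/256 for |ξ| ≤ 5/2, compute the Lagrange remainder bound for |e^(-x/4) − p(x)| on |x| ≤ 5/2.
625*exp(5/8)/98304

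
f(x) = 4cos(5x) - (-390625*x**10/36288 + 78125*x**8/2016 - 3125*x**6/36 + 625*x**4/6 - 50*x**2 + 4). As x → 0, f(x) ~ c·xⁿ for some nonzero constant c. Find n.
12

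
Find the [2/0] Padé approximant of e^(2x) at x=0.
2*x**2 + 2*x + 1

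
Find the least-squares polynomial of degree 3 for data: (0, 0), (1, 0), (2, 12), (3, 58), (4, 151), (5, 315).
1/126 + (-391/756)x + (-697/252)x² + (167/54)x³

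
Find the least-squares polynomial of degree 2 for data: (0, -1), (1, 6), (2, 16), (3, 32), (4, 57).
-2/5 + (11/5)x + (3)x²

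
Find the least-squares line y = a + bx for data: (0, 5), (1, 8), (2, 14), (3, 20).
a = 41/10, b = 51/10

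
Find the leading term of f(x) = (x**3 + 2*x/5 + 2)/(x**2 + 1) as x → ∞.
x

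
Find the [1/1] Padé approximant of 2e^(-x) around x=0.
(2 - x)/(x/2 + 1)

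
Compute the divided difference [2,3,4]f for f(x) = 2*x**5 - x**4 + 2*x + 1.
515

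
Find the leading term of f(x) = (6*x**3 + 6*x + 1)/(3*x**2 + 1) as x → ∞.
2*x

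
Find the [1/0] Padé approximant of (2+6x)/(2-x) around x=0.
7*x/2 + 1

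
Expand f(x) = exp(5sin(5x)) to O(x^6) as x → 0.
1 + 25*x + 625*x**2/2 + 2500*x**3 + 109375*x**4/8 + 146875*x**5/3 + O(x**6)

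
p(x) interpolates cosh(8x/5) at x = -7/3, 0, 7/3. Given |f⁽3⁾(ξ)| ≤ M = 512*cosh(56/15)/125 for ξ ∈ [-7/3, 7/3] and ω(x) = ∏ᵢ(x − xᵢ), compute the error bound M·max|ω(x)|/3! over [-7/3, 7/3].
175616*sqrt(3)*cosh(56/15)/91125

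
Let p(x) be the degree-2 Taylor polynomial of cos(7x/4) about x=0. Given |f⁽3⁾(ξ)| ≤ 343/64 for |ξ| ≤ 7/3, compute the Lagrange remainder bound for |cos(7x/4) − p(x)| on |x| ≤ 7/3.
117649/10368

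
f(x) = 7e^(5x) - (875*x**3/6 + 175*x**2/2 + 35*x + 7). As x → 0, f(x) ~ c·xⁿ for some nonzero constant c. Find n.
4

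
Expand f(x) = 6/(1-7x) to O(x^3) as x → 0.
6 + 42*x + 294*x**2 + O(x**3)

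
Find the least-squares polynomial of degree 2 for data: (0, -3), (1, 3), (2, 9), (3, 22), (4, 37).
-92/35 + (193/70)x + (25/14)x²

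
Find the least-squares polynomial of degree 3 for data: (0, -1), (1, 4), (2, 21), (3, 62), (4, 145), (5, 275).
-52/63 + (446/189)x + (-1/36)x² + (229/108)x³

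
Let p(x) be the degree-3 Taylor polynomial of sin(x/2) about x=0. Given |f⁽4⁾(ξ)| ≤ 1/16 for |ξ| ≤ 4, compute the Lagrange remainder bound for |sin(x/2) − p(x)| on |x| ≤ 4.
2/3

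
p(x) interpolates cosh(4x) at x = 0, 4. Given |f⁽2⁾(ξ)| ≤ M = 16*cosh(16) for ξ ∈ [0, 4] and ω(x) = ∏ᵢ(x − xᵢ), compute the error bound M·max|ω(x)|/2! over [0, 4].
32*cosh(16)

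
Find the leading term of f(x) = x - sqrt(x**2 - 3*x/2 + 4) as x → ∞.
3/4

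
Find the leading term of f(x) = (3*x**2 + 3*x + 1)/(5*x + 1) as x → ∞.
3*x/5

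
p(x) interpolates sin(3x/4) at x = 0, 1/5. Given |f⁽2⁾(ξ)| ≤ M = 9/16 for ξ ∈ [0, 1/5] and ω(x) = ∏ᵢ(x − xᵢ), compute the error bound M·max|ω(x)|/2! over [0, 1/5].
9/3200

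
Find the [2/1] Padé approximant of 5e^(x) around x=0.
(5*x**2/6 + 10*x/3 + 5)/(1 - x/3)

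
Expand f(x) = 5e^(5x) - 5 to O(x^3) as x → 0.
25*x + 125*x**2/2 + O(x**3)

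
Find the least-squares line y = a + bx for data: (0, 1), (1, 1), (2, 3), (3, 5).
a = 2/5, b = 7/5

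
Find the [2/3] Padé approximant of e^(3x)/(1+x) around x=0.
(3*x**2/4 + 6*x/5 + 1)/(3*x**3/10 - 3*x**2/20 - 4*x/5 + 1)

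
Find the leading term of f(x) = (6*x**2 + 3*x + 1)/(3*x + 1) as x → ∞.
2*x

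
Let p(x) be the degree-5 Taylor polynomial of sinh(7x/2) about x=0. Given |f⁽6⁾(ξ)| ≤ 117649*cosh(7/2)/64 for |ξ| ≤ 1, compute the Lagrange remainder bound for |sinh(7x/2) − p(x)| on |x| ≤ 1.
117649*cosh(7/2)/46080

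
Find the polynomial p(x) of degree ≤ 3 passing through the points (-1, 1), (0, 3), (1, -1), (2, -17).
-x**3 - 3*x**2 + 3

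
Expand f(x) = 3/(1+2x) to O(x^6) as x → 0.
3 - 6*x + 12*x**2 - 24*x**3 + 48*x**4 - 96*x**5 + O(x**6)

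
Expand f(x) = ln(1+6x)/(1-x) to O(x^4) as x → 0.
6*x - 12*x**2 + 60*x**3 + O(x**4)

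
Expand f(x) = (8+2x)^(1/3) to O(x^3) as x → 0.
2 + x/6 - x**2/72 + O(x**3)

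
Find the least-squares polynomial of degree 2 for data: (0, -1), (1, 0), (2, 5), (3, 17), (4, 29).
-44/35 + (-41/70)x + (29/14)x²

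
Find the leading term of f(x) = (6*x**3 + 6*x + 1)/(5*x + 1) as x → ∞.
6*x**2/5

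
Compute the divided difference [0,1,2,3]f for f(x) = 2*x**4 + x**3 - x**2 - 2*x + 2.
13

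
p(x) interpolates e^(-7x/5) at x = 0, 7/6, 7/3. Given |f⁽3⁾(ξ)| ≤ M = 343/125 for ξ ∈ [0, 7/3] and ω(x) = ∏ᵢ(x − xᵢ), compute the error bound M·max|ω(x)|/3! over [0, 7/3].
117649*sqrt(3)/729000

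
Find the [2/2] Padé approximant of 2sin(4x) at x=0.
8*x/(8*x**2/3 + 1)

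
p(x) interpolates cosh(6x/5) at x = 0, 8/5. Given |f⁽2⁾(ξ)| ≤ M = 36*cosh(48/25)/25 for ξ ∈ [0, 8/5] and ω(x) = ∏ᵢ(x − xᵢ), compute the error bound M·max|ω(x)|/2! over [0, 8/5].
288*cosh(48/25)/625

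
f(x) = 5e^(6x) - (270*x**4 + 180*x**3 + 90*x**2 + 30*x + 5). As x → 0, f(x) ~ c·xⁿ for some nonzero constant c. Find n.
5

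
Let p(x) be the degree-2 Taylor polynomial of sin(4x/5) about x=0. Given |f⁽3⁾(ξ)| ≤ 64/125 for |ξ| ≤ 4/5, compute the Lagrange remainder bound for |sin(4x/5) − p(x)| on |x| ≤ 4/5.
2048/46875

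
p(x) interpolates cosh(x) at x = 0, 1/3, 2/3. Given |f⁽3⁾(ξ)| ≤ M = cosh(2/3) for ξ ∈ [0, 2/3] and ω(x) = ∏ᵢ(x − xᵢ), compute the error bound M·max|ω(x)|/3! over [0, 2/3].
sqrt(3)*cosh(2/3)/729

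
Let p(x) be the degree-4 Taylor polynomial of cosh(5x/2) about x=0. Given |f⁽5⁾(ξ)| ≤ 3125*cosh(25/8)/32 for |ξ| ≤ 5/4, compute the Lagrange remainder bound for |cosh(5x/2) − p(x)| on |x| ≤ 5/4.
1953125*cosh(25/8)/786432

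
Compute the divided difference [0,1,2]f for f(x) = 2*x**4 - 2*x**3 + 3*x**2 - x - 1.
11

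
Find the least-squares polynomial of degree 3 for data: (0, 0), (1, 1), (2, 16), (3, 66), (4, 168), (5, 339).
10/63 + (-272/189)x + (-157/126)x² + (163/54)x³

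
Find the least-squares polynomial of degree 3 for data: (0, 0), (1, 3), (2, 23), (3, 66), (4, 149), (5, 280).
-19/126 + (25/108)x + (409/252)x² + (103/54)x³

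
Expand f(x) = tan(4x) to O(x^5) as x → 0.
4*x + 64*x**3/3 + O(x**5)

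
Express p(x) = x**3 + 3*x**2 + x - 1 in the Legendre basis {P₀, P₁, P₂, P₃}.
(8/5)P₁ + (2)P₂ + (2/5)P₃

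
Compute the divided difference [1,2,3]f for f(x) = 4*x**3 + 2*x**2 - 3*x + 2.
26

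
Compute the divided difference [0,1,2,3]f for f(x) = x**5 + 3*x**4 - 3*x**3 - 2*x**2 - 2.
40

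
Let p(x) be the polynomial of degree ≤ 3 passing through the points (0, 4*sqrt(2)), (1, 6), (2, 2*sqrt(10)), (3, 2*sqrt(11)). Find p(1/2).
-5*sqrt(10)/8 + sqrt(11)/8 + 5*sqrt(2)/4 + 45/8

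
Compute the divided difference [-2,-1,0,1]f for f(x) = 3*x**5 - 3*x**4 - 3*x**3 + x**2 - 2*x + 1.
18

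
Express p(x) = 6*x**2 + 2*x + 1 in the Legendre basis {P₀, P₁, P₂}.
(3)P₀ + (2)P₁ + (4)P₂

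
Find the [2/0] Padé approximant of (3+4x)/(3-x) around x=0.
5*x**2/9 + 5*x/3 + 1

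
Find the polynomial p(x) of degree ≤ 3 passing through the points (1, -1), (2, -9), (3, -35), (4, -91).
-2*x**3 + 3*x**2 - 3*x + 1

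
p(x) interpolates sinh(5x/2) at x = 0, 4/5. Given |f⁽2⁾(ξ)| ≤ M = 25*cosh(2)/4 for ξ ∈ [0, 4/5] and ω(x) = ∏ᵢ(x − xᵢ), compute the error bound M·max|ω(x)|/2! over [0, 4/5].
cosh(2)/2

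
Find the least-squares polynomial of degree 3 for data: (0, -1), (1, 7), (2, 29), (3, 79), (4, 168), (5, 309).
-17/18 + (3401/756)x + (74/63)x² + (223/108)x³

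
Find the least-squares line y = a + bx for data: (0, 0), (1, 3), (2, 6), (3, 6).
a = 3/5, b = 21/10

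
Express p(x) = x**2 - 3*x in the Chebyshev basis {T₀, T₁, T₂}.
(1/2)T₀ + (-3)T₁ + (1/2)T₂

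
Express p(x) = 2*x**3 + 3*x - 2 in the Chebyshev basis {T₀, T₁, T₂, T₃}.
(-2)T₀ + (9/2)T₁ + (1/2)T₃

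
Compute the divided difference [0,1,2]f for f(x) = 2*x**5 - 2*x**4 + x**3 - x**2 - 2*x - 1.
18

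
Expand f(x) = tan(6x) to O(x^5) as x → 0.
6*x + 72*x**3 + O(x**5)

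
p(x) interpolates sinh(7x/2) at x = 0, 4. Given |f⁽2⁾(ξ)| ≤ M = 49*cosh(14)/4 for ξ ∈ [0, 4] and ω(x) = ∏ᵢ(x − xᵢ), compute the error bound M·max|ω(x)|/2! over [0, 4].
49*cosh(14)/2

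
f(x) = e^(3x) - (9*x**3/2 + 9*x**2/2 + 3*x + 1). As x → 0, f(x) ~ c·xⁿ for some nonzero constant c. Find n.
4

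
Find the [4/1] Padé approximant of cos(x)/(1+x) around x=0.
(x**4/24 - x**2/2 + 1)/(x + 1)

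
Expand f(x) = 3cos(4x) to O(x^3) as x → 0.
3 - 24*x**2 + O(x**3)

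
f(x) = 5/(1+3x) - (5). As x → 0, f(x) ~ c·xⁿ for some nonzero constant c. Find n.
1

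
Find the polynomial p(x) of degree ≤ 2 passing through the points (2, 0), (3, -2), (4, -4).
4 - 2*x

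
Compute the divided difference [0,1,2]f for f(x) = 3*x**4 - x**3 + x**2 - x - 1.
19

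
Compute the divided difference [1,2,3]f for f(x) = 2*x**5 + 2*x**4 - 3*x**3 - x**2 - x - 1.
211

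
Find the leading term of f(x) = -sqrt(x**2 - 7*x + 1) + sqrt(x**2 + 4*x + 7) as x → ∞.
11/2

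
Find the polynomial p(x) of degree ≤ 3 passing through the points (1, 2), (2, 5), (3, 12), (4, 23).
2*x**2 - 3*x + 3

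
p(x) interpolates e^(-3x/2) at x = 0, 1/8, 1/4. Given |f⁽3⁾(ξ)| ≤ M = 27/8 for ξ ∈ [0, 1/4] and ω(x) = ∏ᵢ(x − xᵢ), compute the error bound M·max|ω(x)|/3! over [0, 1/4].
sqrt(3)/4096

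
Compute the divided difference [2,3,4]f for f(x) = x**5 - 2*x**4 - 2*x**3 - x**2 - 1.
156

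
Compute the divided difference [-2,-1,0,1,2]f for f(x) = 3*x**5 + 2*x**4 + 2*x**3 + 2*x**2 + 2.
2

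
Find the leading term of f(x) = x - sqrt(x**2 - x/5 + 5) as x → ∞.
1/10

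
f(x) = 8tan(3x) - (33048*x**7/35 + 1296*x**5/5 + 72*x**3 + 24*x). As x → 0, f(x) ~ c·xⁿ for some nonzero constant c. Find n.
9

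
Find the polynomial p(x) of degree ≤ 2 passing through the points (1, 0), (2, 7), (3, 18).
2*x**2 + x - 3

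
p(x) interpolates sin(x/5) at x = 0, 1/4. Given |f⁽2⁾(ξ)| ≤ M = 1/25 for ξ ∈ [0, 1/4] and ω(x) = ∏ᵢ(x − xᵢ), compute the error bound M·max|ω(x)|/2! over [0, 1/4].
1/3200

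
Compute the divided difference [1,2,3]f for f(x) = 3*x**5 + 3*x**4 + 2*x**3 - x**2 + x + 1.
356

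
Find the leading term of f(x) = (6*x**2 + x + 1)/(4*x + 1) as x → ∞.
3*x/2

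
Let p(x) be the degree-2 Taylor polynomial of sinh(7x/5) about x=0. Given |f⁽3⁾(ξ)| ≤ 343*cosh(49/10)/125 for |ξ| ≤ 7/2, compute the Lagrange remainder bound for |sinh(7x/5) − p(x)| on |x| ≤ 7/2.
117649*cosh(49/10)/6000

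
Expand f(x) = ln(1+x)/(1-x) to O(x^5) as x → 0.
x + x**2/2 + 5*x**3/6 + 7*x**4/12 + O(x**5)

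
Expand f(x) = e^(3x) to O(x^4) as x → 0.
1 + 3*x + 9*x**2/2 + 9*x**3/2 + O(x**4)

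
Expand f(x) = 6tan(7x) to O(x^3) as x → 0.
42*x + O(x**3)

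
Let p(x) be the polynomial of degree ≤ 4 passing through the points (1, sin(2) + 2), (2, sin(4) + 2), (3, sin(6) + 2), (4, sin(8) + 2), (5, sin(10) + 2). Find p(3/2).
35*sin(4)/32 - 5*sin(10)/128 - 35*sin(6)/64 + 7*sin(8)/32 + 35*sin(2)/128 + 2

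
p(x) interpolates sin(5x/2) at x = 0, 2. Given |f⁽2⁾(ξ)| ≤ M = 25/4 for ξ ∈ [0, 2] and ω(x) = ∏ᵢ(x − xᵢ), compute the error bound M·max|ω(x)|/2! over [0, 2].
25/8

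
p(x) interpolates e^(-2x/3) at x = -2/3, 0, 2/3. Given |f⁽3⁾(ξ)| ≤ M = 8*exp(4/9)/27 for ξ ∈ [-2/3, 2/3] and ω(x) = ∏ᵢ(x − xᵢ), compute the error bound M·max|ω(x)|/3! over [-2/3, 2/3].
64*sqrt(3)*exp(4/9)/19683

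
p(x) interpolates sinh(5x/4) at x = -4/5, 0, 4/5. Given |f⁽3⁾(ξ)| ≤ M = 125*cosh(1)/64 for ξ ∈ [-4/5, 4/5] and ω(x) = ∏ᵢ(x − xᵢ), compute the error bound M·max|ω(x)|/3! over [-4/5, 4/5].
sqrt(3)*cosh(1)/27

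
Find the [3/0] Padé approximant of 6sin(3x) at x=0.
-27*x**3 + 18*x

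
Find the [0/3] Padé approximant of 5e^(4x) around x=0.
5/(-32*x**3/3 + 8*x**2 - 4*x + 1)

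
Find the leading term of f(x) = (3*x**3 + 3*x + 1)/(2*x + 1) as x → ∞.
3*x**2/2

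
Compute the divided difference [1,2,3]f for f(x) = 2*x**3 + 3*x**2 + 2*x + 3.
15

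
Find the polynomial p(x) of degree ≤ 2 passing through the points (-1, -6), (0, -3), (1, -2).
-x**2 + 2*x - 3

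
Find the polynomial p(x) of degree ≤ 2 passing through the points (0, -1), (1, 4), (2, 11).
x**2 + 4*x - 1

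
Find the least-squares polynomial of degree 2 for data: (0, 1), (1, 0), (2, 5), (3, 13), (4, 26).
29/35 + (-179/70)x + (31/14)x²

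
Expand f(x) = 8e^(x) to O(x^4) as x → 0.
8 + 8*x + 4*x**2 + 4*x**3/3 + O(x**4)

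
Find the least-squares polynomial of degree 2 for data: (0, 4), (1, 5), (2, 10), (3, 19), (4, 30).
134/35 + (-9/35)x + (12/7)x²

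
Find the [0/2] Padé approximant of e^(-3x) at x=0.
1/(9*x**2/2 + 3*x + 1)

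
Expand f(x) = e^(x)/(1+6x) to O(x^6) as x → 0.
1 - 5*x + 61*x**2/2 - 1097*x**3/6 + 26329*x**4/24 - 789869*x**5/120 + O(x**6)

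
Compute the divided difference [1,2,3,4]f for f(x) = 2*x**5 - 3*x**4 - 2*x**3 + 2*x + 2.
98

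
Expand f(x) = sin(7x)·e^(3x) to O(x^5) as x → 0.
7*x + 21*x**2 - 77*x**3/3 - 140*x**4 + O(x**5)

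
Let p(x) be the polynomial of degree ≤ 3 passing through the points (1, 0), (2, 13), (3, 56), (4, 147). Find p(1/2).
-7/8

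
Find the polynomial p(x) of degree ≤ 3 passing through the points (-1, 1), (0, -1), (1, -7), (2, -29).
-2*x**3 - 2*x**2 - 2*x - 1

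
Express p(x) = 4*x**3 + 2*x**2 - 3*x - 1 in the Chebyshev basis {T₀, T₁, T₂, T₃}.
T₂ + T₃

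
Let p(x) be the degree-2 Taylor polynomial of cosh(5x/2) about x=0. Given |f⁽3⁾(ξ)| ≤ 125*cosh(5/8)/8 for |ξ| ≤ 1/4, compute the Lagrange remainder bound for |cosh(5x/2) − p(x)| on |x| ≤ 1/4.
125*cosh(5/8)/3072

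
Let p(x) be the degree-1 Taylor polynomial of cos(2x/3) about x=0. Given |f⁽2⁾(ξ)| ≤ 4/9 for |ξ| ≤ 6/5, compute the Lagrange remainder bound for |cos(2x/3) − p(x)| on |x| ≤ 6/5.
8/25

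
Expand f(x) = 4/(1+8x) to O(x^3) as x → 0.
4 - 32*x + 256*x**2 + O(x**3)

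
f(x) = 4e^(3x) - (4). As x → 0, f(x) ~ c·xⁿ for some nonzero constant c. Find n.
1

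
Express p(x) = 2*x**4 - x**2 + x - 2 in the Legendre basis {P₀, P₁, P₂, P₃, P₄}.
(-29/15)P₀ + P₁ + (10/21)P₂ + (16/35)P₄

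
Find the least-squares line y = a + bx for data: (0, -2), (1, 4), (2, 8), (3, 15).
a = -2, b = 11/2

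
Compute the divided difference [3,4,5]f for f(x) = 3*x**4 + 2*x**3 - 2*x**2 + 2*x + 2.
313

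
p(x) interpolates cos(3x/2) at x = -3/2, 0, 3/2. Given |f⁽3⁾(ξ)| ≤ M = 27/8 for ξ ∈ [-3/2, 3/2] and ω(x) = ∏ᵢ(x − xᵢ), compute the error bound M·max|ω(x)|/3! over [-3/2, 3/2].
27*sqrt(3)/64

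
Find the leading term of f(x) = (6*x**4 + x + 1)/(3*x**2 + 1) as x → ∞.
2*x**2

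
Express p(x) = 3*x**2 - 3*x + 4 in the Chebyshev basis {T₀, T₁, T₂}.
(11/2)T₀ + (-3)T₁ + (3/2)T₂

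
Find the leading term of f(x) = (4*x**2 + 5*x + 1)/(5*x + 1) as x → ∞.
4*x/5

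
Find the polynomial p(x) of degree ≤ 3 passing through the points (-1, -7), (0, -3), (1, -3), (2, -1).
x**3 - 2*x**2 + x - 3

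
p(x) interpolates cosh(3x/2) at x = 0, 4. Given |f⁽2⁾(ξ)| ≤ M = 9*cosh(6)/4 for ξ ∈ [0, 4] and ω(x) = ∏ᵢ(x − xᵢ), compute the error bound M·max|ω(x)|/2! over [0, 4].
9*cosh(6)/2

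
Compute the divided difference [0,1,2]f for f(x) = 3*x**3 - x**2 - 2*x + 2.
8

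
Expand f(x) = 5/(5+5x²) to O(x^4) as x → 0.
1 - x**2 + O(x**4)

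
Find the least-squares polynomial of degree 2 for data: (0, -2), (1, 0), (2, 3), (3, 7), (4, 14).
-64/35 + (53/70)x + (11/14)x²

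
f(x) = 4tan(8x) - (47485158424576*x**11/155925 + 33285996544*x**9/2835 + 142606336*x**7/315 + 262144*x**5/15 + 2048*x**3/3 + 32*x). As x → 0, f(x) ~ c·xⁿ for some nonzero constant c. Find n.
13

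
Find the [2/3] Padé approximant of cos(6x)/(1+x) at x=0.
(1 - 15*x**2)/(3*x**3 + 3*x**2 + x + 1)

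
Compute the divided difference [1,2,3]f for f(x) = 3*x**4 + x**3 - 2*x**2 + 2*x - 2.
79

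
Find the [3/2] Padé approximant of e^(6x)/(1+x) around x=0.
(72*x**3/35 + 18*x**2/5 + 99*x/35 + 1)/(51*x**2/35 - 76*x/35 + 1)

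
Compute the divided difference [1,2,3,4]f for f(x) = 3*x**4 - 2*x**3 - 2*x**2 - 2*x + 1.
28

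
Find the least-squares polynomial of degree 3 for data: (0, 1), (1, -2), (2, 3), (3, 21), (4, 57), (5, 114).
67/63 + (-1133/189)x + (127/63)x² + (20/27)x³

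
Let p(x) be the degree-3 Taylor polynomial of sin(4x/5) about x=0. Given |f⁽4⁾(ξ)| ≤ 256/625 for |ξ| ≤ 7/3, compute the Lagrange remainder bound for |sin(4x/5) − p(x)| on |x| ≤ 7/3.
76832/151875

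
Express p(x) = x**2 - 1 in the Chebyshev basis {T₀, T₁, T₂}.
(-1/2)T₀ + (1/2)T₂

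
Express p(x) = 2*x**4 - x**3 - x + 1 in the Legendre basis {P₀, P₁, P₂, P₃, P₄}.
(7/5)P₀ + (-8/5)P₁ + (8/7)P₂ + (-2/5)P₃ + (16/35)P₄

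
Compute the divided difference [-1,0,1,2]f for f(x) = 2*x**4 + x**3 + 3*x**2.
5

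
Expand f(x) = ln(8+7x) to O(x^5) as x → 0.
log(8) + 7*x/8 - 49*x**2/128 + 343*x**3/1536 - 2401*x**4/16384 + O(x**5)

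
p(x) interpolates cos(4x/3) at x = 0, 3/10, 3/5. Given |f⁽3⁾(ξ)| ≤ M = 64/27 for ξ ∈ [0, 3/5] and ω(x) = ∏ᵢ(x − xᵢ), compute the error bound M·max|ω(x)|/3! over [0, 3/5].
8*sqrt(3)/3375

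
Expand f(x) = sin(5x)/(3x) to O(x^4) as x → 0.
5/3 - 125*x**2/18 + O(x**4)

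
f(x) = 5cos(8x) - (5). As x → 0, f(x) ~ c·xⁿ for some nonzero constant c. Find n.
2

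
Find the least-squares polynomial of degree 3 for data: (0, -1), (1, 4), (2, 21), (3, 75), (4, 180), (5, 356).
-95/126 + (1973/756)x + (-233/126)x² + (337/108)x³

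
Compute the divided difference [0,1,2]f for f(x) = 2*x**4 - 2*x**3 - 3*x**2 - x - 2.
5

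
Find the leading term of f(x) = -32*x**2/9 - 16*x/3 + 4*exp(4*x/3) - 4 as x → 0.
128*x**3/81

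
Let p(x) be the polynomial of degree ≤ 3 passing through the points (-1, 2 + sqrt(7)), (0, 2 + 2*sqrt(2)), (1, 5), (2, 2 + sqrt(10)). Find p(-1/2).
sqrt(10)/16 + 5*sqrt(7)/16 + 17/16 + 15*sqrt(2)/8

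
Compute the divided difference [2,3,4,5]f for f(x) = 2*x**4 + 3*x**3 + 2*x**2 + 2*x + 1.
31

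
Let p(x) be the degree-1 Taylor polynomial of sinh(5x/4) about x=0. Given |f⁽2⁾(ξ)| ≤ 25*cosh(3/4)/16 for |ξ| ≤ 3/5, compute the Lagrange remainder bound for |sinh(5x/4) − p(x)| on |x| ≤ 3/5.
9*cosh(3/4)/32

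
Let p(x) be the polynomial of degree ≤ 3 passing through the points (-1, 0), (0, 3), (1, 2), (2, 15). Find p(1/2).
15/8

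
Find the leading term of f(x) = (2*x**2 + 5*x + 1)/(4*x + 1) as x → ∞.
x/2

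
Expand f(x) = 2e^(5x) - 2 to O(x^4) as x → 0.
10*x + 25*x**2 + 125*x**3/3 + O(x**4)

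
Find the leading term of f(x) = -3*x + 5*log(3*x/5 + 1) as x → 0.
-9*x**2/10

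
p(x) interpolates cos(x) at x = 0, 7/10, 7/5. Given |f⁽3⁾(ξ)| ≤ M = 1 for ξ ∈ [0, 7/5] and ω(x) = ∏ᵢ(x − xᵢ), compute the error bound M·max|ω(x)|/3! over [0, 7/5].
343*sqrt(3)/27000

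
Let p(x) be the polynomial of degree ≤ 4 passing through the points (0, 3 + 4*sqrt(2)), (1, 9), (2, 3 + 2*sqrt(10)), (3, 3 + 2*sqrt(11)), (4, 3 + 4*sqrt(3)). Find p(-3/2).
-2031/16 - 385*sqrt(11)/16 + 315*sqrt(3)/32 + 1155*sqrt(2)/32 + 1485*sqrt(10)/32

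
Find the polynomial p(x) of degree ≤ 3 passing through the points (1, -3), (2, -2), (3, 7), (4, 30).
x**3 - 2*x**2 - 2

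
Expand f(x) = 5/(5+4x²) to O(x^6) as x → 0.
1 - 4*x**2/5 + 16*x**4/25 + O(x**6)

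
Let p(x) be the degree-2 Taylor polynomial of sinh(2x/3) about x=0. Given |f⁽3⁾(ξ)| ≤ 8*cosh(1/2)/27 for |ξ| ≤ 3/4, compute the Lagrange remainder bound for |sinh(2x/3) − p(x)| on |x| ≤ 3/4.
cosh(1/2)/48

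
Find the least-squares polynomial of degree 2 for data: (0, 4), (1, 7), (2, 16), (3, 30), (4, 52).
29/7 + (-27/70)x + (43/14)x²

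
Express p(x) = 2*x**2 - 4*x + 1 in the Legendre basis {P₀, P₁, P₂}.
(5/3)P₀ + (-4)P₁ + (4/3)P₂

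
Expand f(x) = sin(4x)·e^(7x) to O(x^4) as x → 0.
4*x + 28*x**2 + 262*x**3/3 + O(x**4)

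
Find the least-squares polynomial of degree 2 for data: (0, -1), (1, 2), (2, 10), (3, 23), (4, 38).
-44/35 + (113/70)x + (29/14)x²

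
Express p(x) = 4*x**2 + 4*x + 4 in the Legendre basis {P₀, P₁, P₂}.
(16/3)P₀ + (4)P₁ + (8/3)P₂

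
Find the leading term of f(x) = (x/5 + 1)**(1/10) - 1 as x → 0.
x/50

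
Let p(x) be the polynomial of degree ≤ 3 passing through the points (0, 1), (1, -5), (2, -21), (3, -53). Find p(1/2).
-9/8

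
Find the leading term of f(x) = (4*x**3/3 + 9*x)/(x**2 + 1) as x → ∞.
4*x/3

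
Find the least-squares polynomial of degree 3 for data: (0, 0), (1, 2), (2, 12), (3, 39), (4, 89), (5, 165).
3/14 + (-51/28)x + (55/28)x² + x³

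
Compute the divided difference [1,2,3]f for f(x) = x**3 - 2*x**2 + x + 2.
4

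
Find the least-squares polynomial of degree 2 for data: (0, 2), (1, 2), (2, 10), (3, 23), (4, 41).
58/35 + (-127/70)x + (41/14)x²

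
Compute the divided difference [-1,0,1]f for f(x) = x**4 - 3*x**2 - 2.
-2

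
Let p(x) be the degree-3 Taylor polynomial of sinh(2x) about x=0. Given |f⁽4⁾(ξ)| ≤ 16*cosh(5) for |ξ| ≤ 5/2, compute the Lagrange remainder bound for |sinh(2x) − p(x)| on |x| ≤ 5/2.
625*cosh(5)/24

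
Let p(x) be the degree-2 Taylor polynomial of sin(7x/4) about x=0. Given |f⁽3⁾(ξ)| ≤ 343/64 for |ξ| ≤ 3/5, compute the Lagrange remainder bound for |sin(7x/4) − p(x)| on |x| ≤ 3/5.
3087/16000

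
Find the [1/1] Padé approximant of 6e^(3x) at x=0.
(9*x + 6)/(1 - 3*x/2)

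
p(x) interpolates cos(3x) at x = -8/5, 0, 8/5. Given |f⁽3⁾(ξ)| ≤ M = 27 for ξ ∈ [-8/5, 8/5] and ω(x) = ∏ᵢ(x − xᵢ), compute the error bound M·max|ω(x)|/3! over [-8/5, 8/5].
512*sqrt(3)/125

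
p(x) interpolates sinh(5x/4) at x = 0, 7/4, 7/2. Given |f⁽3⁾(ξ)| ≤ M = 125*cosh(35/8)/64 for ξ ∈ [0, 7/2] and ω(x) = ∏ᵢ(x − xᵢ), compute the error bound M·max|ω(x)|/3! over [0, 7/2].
42875*sqrt(3)*cosh(35/8)/110592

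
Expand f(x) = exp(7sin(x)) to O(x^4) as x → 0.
1 + 7*x + 49*x**2/2 + 56*x**3 + O(x**4)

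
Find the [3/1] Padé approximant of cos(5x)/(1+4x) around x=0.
(625*x**3/96 - 1675*x**2/84 + 625*x/336 + 1)/(1969*x/336 + 1)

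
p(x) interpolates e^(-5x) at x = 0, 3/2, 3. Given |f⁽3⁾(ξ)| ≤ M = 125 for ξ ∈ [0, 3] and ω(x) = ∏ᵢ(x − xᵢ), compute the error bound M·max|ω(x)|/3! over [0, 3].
125*sqrt(3)/8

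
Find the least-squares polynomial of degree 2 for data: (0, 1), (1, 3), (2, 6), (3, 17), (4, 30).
9/7 + (-48/35)x + (15/7)x²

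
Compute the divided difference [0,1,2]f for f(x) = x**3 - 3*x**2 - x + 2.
0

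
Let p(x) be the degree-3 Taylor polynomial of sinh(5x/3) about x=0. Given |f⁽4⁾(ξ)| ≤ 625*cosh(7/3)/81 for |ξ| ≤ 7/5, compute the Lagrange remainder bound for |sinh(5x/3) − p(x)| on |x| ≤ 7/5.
2401*cosh(7/3)/1944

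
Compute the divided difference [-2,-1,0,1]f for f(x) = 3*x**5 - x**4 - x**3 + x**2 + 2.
16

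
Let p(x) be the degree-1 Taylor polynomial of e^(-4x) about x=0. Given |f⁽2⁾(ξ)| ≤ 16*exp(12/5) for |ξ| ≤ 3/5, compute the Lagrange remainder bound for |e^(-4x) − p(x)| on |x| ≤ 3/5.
72*exp(12/5)/25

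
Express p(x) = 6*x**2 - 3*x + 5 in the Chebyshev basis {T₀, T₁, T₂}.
(8)T₀ + (-3)T₁ + (3)T₂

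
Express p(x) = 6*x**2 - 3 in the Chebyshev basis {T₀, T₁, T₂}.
(3)T₂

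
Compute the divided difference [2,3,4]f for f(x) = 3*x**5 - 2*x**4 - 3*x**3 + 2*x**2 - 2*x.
720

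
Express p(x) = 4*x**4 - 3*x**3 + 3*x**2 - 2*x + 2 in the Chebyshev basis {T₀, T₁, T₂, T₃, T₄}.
(5)T₀ + (-17/4)T₁ + (7/2)T₂ + (-3/4)T₃ + (1/2)T₄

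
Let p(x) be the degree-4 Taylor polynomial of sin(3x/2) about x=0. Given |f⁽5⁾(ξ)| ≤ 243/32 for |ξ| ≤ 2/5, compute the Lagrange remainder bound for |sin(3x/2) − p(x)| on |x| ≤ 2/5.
81/125000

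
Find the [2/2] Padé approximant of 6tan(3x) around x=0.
18*x/(1 - 3*x**2)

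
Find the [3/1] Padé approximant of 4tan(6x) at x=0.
288*x**3 + 24*x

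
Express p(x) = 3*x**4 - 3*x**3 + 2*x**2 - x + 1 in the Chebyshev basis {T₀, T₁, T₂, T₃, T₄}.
(25/8)T₀ + (-13/4)T₁ + (5/2)T₂ + (-3/4)T₃ + (3/8)T₄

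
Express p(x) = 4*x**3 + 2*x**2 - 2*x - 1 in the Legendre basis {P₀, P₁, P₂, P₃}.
(-1/3)P₀ + (2/5)P₁ + (4/3)P₂ + (8/5)P₃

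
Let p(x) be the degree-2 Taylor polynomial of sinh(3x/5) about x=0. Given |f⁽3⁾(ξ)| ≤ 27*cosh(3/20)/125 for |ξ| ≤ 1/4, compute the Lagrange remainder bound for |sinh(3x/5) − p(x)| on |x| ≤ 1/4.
9*cosh(3/20)/16000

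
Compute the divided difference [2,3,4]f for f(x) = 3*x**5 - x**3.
846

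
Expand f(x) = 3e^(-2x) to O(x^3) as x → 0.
3 - 6*x + 6*x**2 + O(x**3)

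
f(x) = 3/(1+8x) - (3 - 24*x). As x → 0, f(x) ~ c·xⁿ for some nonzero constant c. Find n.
2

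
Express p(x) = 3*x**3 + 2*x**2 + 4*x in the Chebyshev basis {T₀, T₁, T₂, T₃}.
T₀ + (25/4)T₁ + T₂ + (3/4)T₃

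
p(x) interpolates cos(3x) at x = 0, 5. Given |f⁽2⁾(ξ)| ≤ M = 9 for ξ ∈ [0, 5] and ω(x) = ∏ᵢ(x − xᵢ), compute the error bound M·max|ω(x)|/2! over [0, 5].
225/8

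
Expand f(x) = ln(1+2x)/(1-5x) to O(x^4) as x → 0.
2*x + 8*x**2 + 128*x**3/3 + O(x**4)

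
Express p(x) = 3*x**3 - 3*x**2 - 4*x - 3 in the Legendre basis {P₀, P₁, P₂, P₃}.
(-4)P₀ + (-11/5)P₁ + (-2)P₂ + (6/5)P₃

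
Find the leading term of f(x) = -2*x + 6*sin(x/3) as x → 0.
-x**3/27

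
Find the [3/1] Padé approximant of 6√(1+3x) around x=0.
(-81*x**3/32 + 81*x**2/8 + 81*x/4 + 6)/(15*x/8 + 1)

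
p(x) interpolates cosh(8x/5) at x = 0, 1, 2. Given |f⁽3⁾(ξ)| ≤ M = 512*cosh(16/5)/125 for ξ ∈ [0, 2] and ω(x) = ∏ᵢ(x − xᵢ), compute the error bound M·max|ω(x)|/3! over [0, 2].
512*sqrt(3)*cosh(16/5)/3375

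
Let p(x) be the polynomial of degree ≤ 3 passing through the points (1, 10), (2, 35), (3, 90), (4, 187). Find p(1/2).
5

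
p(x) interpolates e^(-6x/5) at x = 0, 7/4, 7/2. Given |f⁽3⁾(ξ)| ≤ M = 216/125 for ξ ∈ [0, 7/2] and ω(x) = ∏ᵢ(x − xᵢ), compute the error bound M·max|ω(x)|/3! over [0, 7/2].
343*sqrt(3)/1000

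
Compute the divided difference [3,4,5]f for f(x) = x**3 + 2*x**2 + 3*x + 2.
14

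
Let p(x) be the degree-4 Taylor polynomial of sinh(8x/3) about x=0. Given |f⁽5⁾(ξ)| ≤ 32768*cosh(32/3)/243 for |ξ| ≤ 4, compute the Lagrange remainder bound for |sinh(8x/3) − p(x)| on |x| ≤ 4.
4194304*cosh(32/3)/3645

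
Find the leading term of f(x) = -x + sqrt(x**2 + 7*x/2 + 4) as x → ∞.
7/4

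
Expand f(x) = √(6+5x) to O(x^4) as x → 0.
sqrt(6) + 5*sqrt(6)*x/12 - 25*sqrt(6)*x**2/288 + 125*sqrt(6)*x**3/3456 + O(x**4)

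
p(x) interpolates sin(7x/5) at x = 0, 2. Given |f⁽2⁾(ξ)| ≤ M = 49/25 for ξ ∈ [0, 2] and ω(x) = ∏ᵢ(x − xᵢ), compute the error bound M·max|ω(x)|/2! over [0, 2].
49/50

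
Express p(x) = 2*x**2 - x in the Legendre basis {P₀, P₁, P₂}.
(2/3)P₀ - P₁ + (4/3)P₂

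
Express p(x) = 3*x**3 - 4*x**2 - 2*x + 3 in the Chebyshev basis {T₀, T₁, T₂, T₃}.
T₀ + (1/4)T₁ + (-2)T₂ + (3/4)T₃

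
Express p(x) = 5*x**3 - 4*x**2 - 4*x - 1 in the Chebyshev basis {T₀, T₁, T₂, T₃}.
(-3)T₀ + (-1/4)T₁ + (-2)T₂ + (5/4)T₃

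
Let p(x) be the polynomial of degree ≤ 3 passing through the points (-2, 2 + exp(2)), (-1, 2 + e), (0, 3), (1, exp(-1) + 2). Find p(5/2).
(e*(-35*exp(2) - 157 + 135*e) + 105)*exp(-1)/16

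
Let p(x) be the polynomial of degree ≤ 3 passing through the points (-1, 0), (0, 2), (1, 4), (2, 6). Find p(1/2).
3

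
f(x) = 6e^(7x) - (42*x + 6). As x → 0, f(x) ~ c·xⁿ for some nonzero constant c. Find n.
2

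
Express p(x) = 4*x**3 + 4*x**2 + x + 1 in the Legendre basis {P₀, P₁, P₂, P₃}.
(7/3)P₀ + (17/5)P₁ + (8/3)P₂ + (8/5)P₃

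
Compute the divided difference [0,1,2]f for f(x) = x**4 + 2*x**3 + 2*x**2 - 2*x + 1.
15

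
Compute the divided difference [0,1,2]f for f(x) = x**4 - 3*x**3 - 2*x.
-2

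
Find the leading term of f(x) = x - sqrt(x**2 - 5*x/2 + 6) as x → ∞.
5/4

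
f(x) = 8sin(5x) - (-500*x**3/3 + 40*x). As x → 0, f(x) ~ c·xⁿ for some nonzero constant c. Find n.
5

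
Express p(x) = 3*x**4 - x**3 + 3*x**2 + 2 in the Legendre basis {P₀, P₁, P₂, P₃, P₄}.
(18/5)P₀ + (-3/5)P₁ + (26/7)P₂ + (-2/5)P₃ + (24/35)P₄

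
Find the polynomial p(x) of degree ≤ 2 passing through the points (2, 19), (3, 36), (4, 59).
3*x**2 + 2*x + 3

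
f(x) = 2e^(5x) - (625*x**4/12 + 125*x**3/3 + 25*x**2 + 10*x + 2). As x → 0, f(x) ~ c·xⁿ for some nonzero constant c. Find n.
5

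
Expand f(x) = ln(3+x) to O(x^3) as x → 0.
log(3) + x/3 - x**2/18 + O(x**3)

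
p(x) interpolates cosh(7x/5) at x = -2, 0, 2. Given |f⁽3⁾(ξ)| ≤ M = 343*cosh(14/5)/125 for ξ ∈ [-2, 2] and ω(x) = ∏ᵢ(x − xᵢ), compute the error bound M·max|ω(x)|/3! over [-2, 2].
2744*sqrt(3)*cosh(14/5)/3375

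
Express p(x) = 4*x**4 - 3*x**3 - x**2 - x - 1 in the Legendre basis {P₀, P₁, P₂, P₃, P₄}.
(-8/15)P₀ + (-14/5)P₁ + (34/21)P₂ + (-6/5)P₃ + (32/35)P₄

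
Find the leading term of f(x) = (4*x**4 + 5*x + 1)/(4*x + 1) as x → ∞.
x**3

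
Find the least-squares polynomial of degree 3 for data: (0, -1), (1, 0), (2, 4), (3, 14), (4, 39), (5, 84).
-10/9 + (536/189)x + (-148/63)x² + (28/27)x³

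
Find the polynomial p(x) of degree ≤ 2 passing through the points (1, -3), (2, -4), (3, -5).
-x - 2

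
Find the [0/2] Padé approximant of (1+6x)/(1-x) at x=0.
1/(42*x**2 - 7*x + 1)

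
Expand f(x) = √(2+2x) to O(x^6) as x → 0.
sqrt(2) + sqrt(2)*x/2 - sqrt(2)*x**2/8 + sqrt(2)*x**3/16 - 5*sqrt(2)*x**4/128 + 7*sqrt(2)*x**5/256 + O(x**6)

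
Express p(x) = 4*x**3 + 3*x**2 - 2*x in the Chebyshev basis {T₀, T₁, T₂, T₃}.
(3/2)T₀ + T₁ + (3/2)T₂ + T₃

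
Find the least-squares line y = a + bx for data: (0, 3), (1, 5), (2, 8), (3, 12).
a = 5/2, b = 3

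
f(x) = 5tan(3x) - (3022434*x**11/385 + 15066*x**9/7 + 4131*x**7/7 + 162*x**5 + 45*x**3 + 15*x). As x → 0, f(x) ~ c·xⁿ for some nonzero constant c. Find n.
13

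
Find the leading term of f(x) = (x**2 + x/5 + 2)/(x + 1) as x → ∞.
x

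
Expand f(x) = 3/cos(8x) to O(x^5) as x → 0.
3 + 96*x**2 + 2560*x**4 + O(x**5)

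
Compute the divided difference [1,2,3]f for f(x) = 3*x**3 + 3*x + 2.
18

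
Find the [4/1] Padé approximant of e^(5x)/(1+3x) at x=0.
(310625*x**4/12696 + 20875*x**3/1587 + 10725*x**2/1058 + 2020*x/529 + 1)/(962*x/529 + 1)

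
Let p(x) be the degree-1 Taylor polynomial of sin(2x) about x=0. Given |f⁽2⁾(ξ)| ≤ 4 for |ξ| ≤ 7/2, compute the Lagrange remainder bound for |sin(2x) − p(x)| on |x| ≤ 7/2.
49/2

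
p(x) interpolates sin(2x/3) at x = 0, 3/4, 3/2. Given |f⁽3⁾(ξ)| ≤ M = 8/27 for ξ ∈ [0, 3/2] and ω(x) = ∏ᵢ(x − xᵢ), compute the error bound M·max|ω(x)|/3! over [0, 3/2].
sqrt(3)/216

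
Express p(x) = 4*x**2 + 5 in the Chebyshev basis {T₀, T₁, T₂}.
(7)T₀ + (2)T₂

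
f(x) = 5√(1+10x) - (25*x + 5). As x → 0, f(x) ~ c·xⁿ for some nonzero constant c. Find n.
2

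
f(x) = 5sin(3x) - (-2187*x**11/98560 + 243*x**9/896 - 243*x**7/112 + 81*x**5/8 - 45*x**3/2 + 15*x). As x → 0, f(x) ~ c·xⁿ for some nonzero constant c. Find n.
13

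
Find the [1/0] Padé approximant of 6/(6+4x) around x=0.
1 - 2*x/3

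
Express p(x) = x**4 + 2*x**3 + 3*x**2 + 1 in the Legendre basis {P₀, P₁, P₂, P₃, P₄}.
(11/5)P₀ + (6/5)P₁ + (18/7)P₂ + (4/5)P₃ + (8/35)P₄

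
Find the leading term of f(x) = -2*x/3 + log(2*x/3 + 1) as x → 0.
-2*x**2/9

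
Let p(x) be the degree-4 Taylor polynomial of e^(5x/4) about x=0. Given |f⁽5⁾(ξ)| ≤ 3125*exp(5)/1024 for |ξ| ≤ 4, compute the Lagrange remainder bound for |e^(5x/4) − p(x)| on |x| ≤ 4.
625*exp(5)/24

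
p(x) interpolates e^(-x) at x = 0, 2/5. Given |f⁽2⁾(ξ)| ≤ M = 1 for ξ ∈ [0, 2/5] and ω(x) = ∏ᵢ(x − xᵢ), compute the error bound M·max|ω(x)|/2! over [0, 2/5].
1/50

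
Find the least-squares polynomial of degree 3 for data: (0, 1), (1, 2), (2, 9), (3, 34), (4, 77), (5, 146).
11/9 + (-505/189)x + (107/63)x² + (25/27)x³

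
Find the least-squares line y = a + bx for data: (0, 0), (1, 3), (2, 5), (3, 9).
a = -1/10, b = 29/10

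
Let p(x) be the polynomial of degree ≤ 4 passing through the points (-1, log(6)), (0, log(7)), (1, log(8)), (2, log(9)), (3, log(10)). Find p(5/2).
log(9*2**(19/32)*3382626068196259438991546630859375**(1/128)*7**(7/32)/4)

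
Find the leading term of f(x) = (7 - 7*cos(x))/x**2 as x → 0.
7/2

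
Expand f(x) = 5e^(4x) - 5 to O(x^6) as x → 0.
20*x + 40*x**2 + 160*x**3/3 + 160*x**4/3 + 128*x**5/3 + O(x**6)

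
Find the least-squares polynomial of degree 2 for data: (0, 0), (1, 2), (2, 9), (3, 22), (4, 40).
1/35 + (-6/7)x + (19/7)x²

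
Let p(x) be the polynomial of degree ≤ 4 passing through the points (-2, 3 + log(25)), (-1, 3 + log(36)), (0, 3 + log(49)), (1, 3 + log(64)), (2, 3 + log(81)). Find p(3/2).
3 + log(384*3**(17/32)*5**(59/64)*7**(29/32)/245)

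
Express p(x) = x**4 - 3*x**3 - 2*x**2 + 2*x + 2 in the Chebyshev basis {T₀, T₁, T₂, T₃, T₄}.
(11/8)T₀ + (-1/4)T₁ + (-1/2)T₂ + (-3/4)T₃ + (1/8)T₄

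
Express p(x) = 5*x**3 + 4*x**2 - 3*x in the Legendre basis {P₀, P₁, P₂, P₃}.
(4/3)P₀ + (8/3)P₂ + (2)P₃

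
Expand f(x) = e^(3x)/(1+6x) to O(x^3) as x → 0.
1 - 3*x + 45*x**2/2 + O(x**3)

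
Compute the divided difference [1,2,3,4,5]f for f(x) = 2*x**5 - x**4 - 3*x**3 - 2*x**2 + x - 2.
29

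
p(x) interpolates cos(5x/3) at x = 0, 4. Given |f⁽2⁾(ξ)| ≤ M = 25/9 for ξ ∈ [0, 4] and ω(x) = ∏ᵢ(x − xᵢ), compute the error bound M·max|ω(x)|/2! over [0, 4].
50/9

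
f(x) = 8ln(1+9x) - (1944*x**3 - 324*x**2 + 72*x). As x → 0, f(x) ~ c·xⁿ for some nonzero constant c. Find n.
4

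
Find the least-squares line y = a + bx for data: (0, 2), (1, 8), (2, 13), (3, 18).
a = 23/10, b = 53/10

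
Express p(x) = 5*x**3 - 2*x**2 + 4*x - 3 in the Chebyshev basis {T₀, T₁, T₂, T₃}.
(-4)T₀ + (31/4)T₁ - T₂ + (5/4)T₃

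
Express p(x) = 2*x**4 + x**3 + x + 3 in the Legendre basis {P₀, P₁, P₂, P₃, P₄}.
(17/5)P₀ + (8/5)P₁ + (8/7)P₂ + (2/5)P₃ + (16/35)P₄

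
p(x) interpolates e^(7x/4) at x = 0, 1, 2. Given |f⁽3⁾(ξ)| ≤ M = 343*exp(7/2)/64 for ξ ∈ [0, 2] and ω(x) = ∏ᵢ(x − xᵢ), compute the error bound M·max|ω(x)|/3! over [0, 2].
343*sqrt(3)*exp(7/2)/1728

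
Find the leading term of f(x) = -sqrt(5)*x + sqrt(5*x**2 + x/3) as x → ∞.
sqrt(5)/30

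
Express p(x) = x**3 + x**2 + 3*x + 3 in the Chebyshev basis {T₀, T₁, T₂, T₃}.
(7/2)T₀ + (15/4)T₁ + (1/2)T₂ + (1/4)T₃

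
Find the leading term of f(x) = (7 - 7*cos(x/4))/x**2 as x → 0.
7/32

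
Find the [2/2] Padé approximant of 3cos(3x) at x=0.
(3 - 45*x**2/4)/(3*x**2/4 + 1)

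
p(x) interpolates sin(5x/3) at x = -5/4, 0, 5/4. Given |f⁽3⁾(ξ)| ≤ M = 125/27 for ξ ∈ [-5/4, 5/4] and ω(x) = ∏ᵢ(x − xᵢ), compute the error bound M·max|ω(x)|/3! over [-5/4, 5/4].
15625*sqrt(3)/46656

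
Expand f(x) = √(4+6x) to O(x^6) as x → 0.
2 + 3*x/2 - 9*x**2/16 + 27*x**3/64 - 405*x**4/1024 + 1701*x**5/4096 + O(x**6)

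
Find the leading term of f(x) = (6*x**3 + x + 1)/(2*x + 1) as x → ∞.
3*x**2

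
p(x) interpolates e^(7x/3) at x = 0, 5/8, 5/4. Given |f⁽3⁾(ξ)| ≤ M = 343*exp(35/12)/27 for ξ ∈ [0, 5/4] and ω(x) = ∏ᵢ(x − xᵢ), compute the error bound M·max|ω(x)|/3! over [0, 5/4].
42875*sqrt(3)*exp(35/12)/373248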